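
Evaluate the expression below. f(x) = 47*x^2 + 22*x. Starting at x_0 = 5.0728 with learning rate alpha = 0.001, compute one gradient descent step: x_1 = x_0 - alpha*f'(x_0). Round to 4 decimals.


We compute the gradient at x_0 and apply the update.
f'(x) = 94*x + 22
f'(5.0728) = 94*5.0728 + 22 = 498.8432
x_1 = 5.0728 - 0.001*498.8432 = 4.574


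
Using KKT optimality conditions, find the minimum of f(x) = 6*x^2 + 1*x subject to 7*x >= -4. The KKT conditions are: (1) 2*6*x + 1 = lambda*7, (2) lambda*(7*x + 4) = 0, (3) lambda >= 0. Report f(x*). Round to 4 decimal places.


Step 1: Try lambda = 0 (constraint inactive).
Stationarity: 2*6*x + 1 = 0
x* = -1/(2*6) = -1/12 = -0.0833 (rounded; the exact value -1/12 is used below)
Check constraint: 7*-0.0833 = -0.5831 >= -4 -- satisfied.
Step 2: Compute optimal value.
f(x*) = 6*(-1/12)^2 + 1*(-1/12) = -0.0417


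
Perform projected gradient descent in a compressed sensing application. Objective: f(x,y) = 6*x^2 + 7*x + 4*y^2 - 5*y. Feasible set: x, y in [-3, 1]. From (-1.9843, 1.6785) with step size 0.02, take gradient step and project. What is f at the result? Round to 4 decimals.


Step 1: Compute gradient at (-1.9843, 1.6785).
grad_x = 2*6*-1.9843 + 7 = -16.8116
grad_y = 2*4*1.6785 - 5 = 8.428
Step 2: Gradient step.
x_raw = -1.9843 - 0.02*-16.8116 = -1.6481
y_raw = 1.6785 - 0.02*8.428 = 1.5099
Step 3: Project onto [-3, 1].
x_proj = clip(-1.6481) = -1.6481
y_proj = clip(1.5099) = 1.0
Step 4: Evaluate f.
f(-1.6481, 1.0) = 3.7603


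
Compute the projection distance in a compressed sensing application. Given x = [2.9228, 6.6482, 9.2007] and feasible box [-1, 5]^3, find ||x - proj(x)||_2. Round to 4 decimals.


Project each component onto [-1, 5].
clip(2.9228) = 2.9228, clip(6.6482) = 5.0, clip(9.2007) = 5.0
Projection = [2.9228, 5.0, 5.0]
Squared diffs: [0.0, 2.7166, 17.6459]
Distance = sqrt(20.3625) = 4.5125


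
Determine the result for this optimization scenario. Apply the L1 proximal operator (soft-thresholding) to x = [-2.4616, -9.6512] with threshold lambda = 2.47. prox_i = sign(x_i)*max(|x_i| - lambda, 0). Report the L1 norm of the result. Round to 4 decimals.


Soft-thresholding with lambda = 2.47:
prox(-2.4616) = sign(-2.4616)*max(|-2.4616| - 2.47, 0) = 0.0
prox(-9.6512) = sign(-9.6512)*max(|-9.6512| - 2.47, 0) = -7.1812
prox(x) = [0.0, -7.1812]
||prox(x)||_1 = 0.0 + 7.1812 = 7.1812


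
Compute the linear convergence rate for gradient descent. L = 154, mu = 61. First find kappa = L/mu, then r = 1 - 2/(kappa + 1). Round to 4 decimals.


Step 1: Compute the condition number.
kappa = L/mu = 154/61 = 2.5246
Step 2: Compute the convergence rate.
r = 1 - 2/(kappa + 1) = 1 - 2*mu/(L + mu) = (L - mu)/(L + mu) = 93/215 = 0.4326


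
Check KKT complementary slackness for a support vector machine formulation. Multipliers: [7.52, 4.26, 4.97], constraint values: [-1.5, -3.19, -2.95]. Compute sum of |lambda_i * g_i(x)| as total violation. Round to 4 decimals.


KKT complementary slackness check:
lambda_1 * g_1 = 7.52 * -1.5 = -11.28
lambda_2 * g_2 = 4.26 * -3.19 = -13.5894
lambda_3 * g_3 = 4.97 * -2.95 = -14.6615
Total violation = 11.28 + 13.5894 + 14.6615 = 39.5309


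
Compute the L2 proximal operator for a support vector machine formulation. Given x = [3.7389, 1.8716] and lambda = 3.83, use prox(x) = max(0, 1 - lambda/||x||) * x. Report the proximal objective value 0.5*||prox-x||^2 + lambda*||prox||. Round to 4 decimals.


Step 1: Compute ||x||.
||x|| = 4.1812
Step 2: Compute scaling factor.
scale = max(0, 1 - 3.83/4.1812) = 0.084
Step 3: prox(x) = [0.314, 0.1572]
||prox(x)|| = 0.3512
Step 4: Proximal objective.
0.5*||prox-x||^2 = 7.3345
lambda*||prox|| = 1.3451
Total = 8.6795


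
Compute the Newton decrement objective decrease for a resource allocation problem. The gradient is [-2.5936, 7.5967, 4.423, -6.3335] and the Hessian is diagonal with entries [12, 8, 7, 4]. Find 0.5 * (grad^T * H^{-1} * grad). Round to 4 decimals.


Step 1: H is diagonal, so H^(-1) * g = [-0.2161, 0.9496, 0.6319, -1.5834].
Step 2: g^T H^(-1) g = sum_i g_i^2 / H_ii
  = (-2.5936)^2/12 + (7.5967)^2/8 + (4.423)^2/7 + (-6.3335)^2/4
  = 0.5606 + 7.2137 + 2.7947 + 10.0283 = 20.5973
Step 3: Objective decrease = 0.5 * g^T H^(-1) g = 10.2987


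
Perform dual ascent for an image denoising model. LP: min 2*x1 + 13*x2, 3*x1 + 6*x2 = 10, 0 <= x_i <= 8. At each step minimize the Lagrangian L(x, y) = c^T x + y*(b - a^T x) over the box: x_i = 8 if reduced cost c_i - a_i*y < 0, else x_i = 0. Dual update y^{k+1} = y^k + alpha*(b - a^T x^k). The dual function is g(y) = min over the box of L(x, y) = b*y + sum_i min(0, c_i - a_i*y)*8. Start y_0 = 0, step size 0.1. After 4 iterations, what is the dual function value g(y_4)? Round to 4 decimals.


Dual ascent for LP: min 2*x1 + 13*x2, 3*x1 + 6*x2 = 10, 0 <= x_i <= 8
Step 1: y^k = 0.0, reduced costs: (2.0, 13.0)
  x^k = (0.0, 0.0), subgradient = b - a^T x = 10.0
  y^{k+1} = 0.0 + 0.1*10.0 = 1.0
Step 2: y^k = 1.0, reduced costs: (-1.0, 7.0)
  x^k = (8.0, 0.0), subgradient = b - a^T x = -14.0
  y^{k+1} = 1.0 + 0.1*-14.0 = -0.4
Step 3: y^k = -0.4, reduced costs: (3.2, 15.4)
  x^k = (0.0, 0.0), subgradient = b - a^T x = 10.0
  y^{k+1} = -0.4 + 0.1*10.0 = 0.6
Step 4: y^k = 0.6, reduced costs: (0.2, 9.4)
  x^k = (0.0, 0.0), subgradient = b - a^T x = 10.0
  y^{k+1} = 0.6 + 0.1*10.0 = 1.6
Dual objective at y_4 = 1.6: reduced costs (-2.8, 3.4), box minimizer x = (8.0, 0.0)
g(y_4) = b*y + (c1 - a1*y)*x1 + (c2 - a2*y)*x2 = 10*1.6 + (-2.8)*8.0 + 3.4*0.0 = 16.0 - 22.4 + 0.0 = -6.4


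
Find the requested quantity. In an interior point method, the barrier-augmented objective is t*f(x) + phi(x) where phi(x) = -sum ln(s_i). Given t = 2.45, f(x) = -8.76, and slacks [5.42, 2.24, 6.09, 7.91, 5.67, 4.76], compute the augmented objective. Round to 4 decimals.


Step 1: Compute log-barrier.
ln values: [1.6901, 0.8065, 1.8066, 2.0681, 1.7352, 1.5602]
phi = -(1.6901 + 0.8065 + 1.8066 + 2.0681 + 1.7352 + 1.5602) = -9.6668
Step 2: Compute augmented objective.
t*f(x) = 2.45*-8.76 = -21.462
Total = -21.462 - 9.6668 = -31.1288


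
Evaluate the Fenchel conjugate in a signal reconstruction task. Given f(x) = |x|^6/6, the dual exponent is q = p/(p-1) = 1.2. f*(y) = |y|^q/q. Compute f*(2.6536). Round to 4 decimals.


The conjugate exponent q satisfies 1/p + 1/q = 1.
p = 6, so q = 6/(6 - 1) = 1.2
|y|^q = 2.6536^1.2 = 3.2255
f*(2.6536) = 3.2255 / 1.2 = 2.688


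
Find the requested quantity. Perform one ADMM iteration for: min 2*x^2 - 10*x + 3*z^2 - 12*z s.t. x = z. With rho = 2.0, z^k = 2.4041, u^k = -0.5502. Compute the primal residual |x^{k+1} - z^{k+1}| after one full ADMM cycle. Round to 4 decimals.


ADMM iteration with rho = 2.0, z^k = 2.4041, u^k = -0.5502
Step 1: x-update.
Minimize 2*x^2 - 10*x + (2.0/2)*(x - 2.4041 - 0.5502)^2
FOC: (2*2 + 2.0)*x = 10 + 2.0*(2.4041 + 0.5502)
x^{k+1} = 2.6514
Step 2: z-update.
Minimize 3*z^2 - 12*z + (2.0/2)*(2.6514 - z - 0.5502)^2
FOC: (2*3 + 2.0)*z = 12 + 2.0*(2.6514 - 0.5502)
z^{k+1} = 2.0253
Step 3: u-update.
u^{k+1} = -0.5502 + 2.6514 - 2.0253 = 0.0759
Step 4: Primal residual = |2.6514 - 2.0253| = 0.6261


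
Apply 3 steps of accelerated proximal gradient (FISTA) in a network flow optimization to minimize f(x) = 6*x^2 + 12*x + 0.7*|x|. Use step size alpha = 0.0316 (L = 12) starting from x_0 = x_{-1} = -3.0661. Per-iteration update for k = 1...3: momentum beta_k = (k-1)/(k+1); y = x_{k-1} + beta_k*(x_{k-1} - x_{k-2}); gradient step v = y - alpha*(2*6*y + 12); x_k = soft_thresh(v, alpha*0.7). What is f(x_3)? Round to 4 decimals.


FISTA on f(x) = 6*x^2 + 12*x + 0.7*|x|
L = 12, alpha = 0.0316
Iteration 1: beta = 0.0, y = -3.0661 + 0.0*(-3.0661 + 3.0661) = -3.0661
  grad(y) = -24.7932, v = y - alpha*grad = -2.2826
  prox(v) = soft_thresh(-2.2826, 0.0221) = -2.2605
Iteration 2: beta = 0.3333, y = -2.2605 + 0.3333*(-2.2605 + 3.0661) = -1.992
  grad(y) = -11.9038, v = y - alpha*grad = -1.6158
  prox(v) = soft_thresh(-1.6158, 0.0221) = -1.5937
Iteration 3: beta = 0.5, y = -1.5937 + 0.5*(-1.5937 + 2.2605) = -1.2603
  grad(y) = -3.1236, v = y - alpha*grad = -1.1616
  prox(v) = soft_thresh(-1.1616, 0.0221) = -1.1395
f(x_3) = 6*(-1.1395)^2 + 12*(-1.1395) + 0.7*|-1.1395| = -5.0856


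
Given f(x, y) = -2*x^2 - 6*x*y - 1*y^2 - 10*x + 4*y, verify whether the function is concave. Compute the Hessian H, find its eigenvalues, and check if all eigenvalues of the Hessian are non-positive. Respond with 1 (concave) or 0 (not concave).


The Hessian of f(x,y) = -2*x^2 - 6*x*y - 1*y^2 - 10*x + 4*y is:
H = [[-4, -6], [-6, -2]]
Trace = -4 - 2 = -6
Determinant = -4*-2 - (-6)^2 = -28
Discriminant = (-6)^2 - 4*-28 = 148.0
Eigenvalues: lambda_1 = -9.0828, lambda_2 = 3.0828
The function is not concave.

0


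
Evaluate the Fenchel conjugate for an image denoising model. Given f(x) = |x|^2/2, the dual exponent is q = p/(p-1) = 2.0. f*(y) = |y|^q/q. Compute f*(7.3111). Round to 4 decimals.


The conjugate exponent q satisfies 1/p + 1/q = 1.
p = 2, so q = 2/(2 - 1) = 2.0
|y|^q = 7.3111^2.0 = 53.4522
f*(7.3111) = 53.4522 / 2.0 = 26.7261


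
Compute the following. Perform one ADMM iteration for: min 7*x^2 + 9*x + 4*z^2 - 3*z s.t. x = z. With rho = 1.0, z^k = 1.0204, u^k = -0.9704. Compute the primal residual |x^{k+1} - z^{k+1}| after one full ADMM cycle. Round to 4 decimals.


ADMM iteration with rho = 1.0, z^k = 1.0204, u^k = -0.9704
Step 1: x-update.
Minimize 7*x^2 + 9*x + (1.0/2)*(x - 1.0204 - 0.9704)^2
FOC: (2*7 + 1.0)*x = -9 + 1.0*(1.0204 + 0.9704)
x^{k+1} = -0.4673
Step 2: z-update.
Minimize 4*z^2 - 3*z + (1.0/2)*(-0.4673 - z - 0.9704)^2
FOC: (2*4 + 1.0)*z = 3 + 1.0*(-0.4673 - 0.9704)
z^{k+1} = 0.1736
Step 3: u-update.
u^{k+1} = -0.9704 - 0.4673 - 0.1736 = -1.6113
Step 4: Primal residual = |-0.4673 - 0.1736| = 0.6409


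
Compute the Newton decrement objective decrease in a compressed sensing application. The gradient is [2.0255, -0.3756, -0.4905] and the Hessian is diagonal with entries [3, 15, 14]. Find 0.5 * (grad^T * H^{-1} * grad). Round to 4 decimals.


Step 1: H is diagonal, so H^(-1) * g = [0.6752, -0.025, -0.035].
Step 2: g^T H^(-1) g = sum_i g_i^2 / H_ii
  = (2.0255)^2/3 + (-0.3756)^2/15 + (-0.4905)^2/14
  = 1.3676 + 0.0094 + 0.0172 = 1.3941
Step 3: Objective decrease = 0.5 * g^T H^(-1) g = 0.6971


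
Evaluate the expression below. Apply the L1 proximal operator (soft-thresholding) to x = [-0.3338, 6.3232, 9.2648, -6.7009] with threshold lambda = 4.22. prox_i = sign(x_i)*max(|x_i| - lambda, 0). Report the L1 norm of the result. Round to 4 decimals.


Soft-thresholding with lambda = 4.22:
prox(-0.3338) = sign(-0.3338)*max(|-0.3338| - 4.22, 0) = 0.0
prox(6.3232) = sign(6.3232)*max(|6.3232| - 4.22, 0) = 2.1032
prox(9.2648) = sign(9.2648)*max(|9.2648| - 4.22, 0) = 5.0448
prox(-6.7009) = sign(-6.7009)*max(|-6.7009| - 4.22, 0) = -2.4809
prox(x) = [0.0, 2.1032, 5.0448, -2.4809]
||prox(x)||_1 = 0.0 + 2.1032 + 5.0448 + 2.4809 = 9.6289


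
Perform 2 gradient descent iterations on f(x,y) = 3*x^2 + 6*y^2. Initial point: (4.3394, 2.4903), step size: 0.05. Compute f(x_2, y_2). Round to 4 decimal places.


Gradient descent on f(x,y) = 3*x^2 + 6*y^2.
Starting point: (4.3394, 2.4903), alpha = 0.05
Step 1: grad_x = 2*3*4.3394 = 26.0364, grad_y = 2*6*2.4903 = 29.8836
  x_1 = 4.3394 - 0.05*26.0364 = 3.0376
  y_1 = 2.4903 - 0.05*29.8836 = 0.9961
Step 2: grad_x = 2*3*3.0376 = 18.2255, grad_y = 2*6*0.9961 = 11.9534
  x_2 = 3.0376 - 0.05*18.2255 = 2.1263
  y_2 = 0.9961 - 0.05*11.9534 = 0.3984
f(2.1263, 0.3984) = 3*2.1263^2 + 6*0.3984^2 = 14.5161


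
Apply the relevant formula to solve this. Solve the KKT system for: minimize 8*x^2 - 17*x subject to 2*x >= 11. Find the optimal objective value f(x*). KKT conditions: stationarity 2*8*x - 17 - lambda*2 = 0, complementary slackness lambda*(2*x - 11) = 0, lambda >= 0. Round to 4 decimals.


Step 1: Try lambda = 0 (constraint inactive).
x_unc = 17/(2*8) = 1.0625
Check: 2*1.0625 = 2.125 < 11 -- violated!
Step 2: Constraint must be active: 2*x = 11
x* = 11/2 = 5.5
lambda = (2*8*5.5 - 17)/2 = 35.5
Step 3: Compute optimal value.
f(x*) = 8*5.5^2 - 17*5.5 = 148.5


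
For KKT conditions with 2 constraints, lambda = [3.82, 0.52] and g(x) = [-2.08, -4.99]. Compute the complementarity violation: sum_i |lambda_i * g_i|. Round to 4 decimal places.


KKT complementary slackness check:
lambda_1 * g_1 = 3.82 * -2.08 = -7.9456
lambda_2 * g_2 = 0.52 * -4.99 = -2.5948
Total violation = 7.9456 + 2.5948 = 10.5404


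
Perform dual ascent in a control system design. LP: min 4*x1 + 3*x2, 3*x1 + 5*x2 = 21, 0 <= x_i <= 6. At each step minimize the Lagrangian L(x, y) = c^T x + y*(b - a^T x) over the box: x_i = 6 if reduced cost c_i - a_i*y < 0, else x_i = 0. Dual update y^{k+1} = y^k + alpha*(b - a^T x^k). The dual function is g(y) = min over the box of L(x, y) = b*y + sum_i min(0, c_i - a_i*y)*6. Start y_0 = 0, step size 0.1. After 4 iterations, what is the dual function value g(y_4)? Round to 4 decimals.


Dual ascent for LP: min 4*x1 + 3*x2, 3*x1 + 5*x2 = 21, 0 <= x_i <= 6
Step 1: y^k = 0.0, reduced costs: (4.0, 3.0)
  x^k = (0.0, 0.0), subgradient = b - a^T x = 21.0
  y^{k+1} = 0.0 + 0.1*21.0 = 2.1
Step 2: y^k = 2.1, reduced costs: (-2.3, -7.5)
  x^k = (6.0, 6.0), subgradient = b - a^T x = -27.0
  y^{k+1} = 2.1 + 0.1*-27.0 = -0.6
Step 3: y^k = -0.6, reduced costs: (5.8, 6.0)
  x^k = (0.0, 0.0), subgradient = b - a^T x = 21.0
  y^{k+1} = -0.6 + 0.1*21.0 = 1.5
Step 4: y^k = 1.5, reduced costs: (-0.5, -4.5)
  x^k = (6.0, 6.0), subgradient = b - a^T x = -27.0
  y^{k+1} = 1.5 + 0.1*-27.0 = -1.2
Dual objective at y_4 = -1.2: reduced costs (7.6, 9.0), box minimizer x = (0.0, 0.0)
g(y_4) = b*y + (c1 - a1*y)*x1 + (c2 - a2*y)*x2 = 21*(-1.2) + 7.6*0.0 + 9.0*0.0 = -25.2 + 0.0 + 0.0 = -25.2


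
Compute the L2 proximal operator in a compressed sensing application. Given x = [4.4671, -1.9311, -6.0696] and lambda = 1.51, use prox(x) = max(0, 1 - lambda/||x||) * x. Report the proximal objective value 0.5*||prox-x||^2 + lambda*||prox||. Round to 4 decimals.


Step 1: Compute ||x||.
||x|| = 7.7797
Step 2: Compute scaling factor.
scale = max(0, 1 - 1.51/7.7797) = 0.8059
Step 3: prox(x) = [3.6001, -1.5563, -4.8915]
||prox(x)|| = 6.2697
Step 4: Proximal objective.
0.5*||prox-x||^2 = 1.1401
lambda*||prox|| = 9.4672
Total = 10.6073


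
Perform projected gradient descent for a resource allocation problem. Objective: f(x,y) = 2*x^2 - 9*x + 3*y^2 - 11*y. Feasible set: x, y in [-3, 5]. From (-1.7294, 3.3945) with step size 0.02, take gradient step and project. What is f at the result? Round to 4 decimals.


Step 1: Compute gradient at (-1.7294, 3.3945).
grad_x = 2*2*-1.7294 - 9 = -15.9176
grad_y = 2*3*3.3945 - 11 = 9.367
Step 2: Gradient step.
x_raw = -1.7294 - 0.02*-15.9176 = -1.411
y_raw = 3.3945 - 0.02*9.367 = 3.2072
Step 3: Project onto [-3, 5].
x_proj = clip(-1.411) = -1.411
y_proj = clip(3.2072) = 3.2072
Step 4: Evaluate f.
f(-1.411, 3.2072) = 12.2604


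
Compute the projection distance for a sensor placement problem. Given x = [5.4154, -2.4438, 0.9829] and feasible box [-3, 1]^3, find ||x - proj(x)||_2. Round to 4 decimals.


Project each component onto [-3, 1].
clip(5.4154) = 1.0, clip(-2.4438) = -2.4438, clip(0.9829) = 0.9829
Projection = [1.0, -2.4438, 0.9829]
Squared diffs: [19.4958, 0.0, 0.0]
Distance = sqrt(19.4958) = 4.4154


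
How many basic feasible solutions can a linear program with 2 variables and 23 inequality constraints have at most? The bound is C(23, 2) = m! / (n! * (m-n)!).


Each vertex corresponds to some choice of n active constraints out of m, so the number of vertices is at most C(m, n) = m! / (n!(m-n)!).
m = 23, n = 2
Numerator: 23 * 22
Denominator: 2! = 2
C(23, 2) = 253


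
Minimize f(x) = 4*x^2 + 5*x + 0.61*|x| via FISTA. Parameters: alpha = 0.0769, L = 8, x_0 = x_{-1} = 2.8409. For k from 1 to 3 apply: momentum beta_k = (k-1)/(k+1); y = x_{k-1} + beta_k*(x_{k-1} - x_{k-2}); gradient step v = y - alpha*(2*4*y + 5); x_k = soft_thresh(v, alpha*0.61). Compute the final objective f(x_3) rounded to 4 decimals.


FISTA on f(x) = 4*x^2 + 5*x + 0.61*|x|
L = 8, alpha = 0.0769
Iteration 1: beta = 0.0, y = 2.8409 + 0.0*(2.8409 - 2.8409) = 2.8409
  grad(y) = 27.7272, v = y - alpha*grad = 0.7087
  prox(v) = soft_thresh(0.7087, 0.0469) = 0.6618
Iteration 2: beta = 0.3333, y = 0.6618 + 0.3333*(0.6618 - 2.8409) = -0.0646
  grad(y) = 4.4831, v = y - alpha*grad = -0.4094
  prox(v) = soft_thresh(-0.4094, 0.0469) = -0.3625
Iteration 3: beta = 0.5, y = -0.3625 + 0.5*(-0.3625 - 0.6618) = -0.8746
  grad(y) = -1.9965, v = y - alpha*grad = -0.721
  prox(v) = soft_thresh(-0.721, 0.0469) = -0.6741
f(x_3) = 4*(-0.6741)^2 + 5*(-0.6741) + 0.61*|-0.6741| = -1.1416


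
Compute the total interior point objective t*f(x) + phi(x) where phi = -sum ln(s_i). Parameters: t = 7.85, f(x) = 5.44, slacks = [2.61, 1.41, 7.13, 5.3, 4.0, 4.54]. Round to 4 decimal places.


Step 1: Compute log-barrier.
ln values: [0.9594, 0.3436, 1.9643, 1.6677, 1.3863, 1.5129]
phi = -(0.9594 + 0.3436 + 1.9643 + 1.6677 + 1.3863 + 1.5129) = -7.8342
Step 2: Compute augmented objective.
t*f(x) = 7.85*5.44 = 42.704
Total = 42.704 - 7.8342 = 34.8698


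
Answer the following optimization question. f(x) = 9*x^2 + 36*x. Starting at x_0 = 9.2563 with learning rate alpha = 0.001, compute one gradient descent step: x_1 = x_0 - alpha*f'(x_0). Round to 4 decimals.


We compute the gradient at x_0 and apply the update.
f'(x) = 18*x + 36
f'(9.2563) = 18*9.2563 + 36 = 202.6134
x_1 = 9.2563 - 0.001*202.6134 = 9.0537


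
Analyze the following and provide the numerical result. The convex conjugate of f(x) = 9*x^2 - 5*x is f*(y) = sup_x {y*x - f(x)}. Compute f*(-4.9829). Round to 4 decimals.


f*(y) = sup_x {y*x - a*x^2 - b*x} = sup_x {(y-b)*x - a*x^2}
FOC: (y - b) - 2a*x = 0 => x* = (y - b)/(2a)
x* = (-4.9829 + 5)/(2*9) = 0.001
f*(-4.9829) = (y-b)^2/(4a) = (-4.9829 + 5)^2/(4*9)
= 0.0003/36 = 0.0


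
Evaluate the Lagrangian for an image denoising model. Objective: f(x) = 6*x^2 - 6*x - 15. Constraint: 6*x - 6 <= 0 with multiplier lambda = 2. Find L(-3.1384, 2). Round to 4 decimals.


Step 1: Evaluate f(x).
f(-3.1384) = 6*(-3.1384)^2 - 6*(-3.1384) - 15 = 62.9277
Step 2: Evaluate g(x).
g(-3.1384) = 6*-3.1384 - 6 = -24.8304
Step 3: Compute Lagrangian.
L = 62.9277 + 2*-24.8304 = 13.2669


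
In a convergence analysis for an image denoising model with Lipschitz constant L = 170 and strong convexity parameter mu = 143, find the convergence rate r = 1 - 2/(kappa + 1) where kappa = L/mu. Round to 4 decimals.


Step 1: Compute the condition number.
kappa = L/mu = 170/143 = 1.1888
Step 2: Compute the convergence rate.
r = 1 - 2/(kappa + 1) = 1 - 2*mu/(L + mu) = (L - mu)/(L + mu) = 27/313 = 0.0863


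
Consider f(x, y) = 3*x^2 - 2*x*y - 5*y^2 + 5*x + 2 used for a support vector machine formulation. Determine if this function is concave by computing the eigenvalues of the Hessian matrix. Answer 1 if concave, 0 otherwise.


The Hessian of f(x,y) = 3*x^2 - 2*x*y - 5*y^2 + 5*x + 2 is:
H = [[6, -2], [-2, -10]]
Trace = 6 - 10 = -4
Determinant = 6*-10 - (-2)^2 = -64
Discriminant = (-4)^2 - 4*-64 = 272.0
Eigenvalues: lambda_1 = -10.2462, lambda_2 = 6.2462
The function is not concave.

0


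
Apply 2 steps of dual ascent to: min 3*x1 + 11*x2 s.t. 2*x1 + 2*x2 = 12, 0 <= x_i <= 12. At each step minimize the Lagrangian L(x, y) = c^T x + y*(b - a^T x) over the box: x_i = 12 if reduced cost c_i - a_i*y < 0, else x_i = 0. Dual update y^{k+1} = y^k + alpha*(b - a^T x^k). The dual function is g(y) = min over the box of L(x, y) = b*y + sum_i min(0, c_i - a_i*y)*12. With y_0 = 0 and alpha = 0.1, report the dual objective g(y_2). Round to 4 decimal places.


Dual ascent for LP: min 3*x1 + 11*x2, 2*x1 + 2*x2 = 12, 0 <= x_i <= 12
Step 1: y^k = 0.0, reduced costs: (3.0, 11.0)
  x^k = (0.0, 0.0), subgradient = b - a^T x = 12.0
  y^{k+1} = 0.0 + 0.1*12.0 = 1.2
Step 2: y^k = 1.2, reduced costs: (0.6, 8.6)
  x^k = (0.0, 0.0), subgradient = b - a^T x = 12.0
  y^{k+1} = 1.2 + 0.1*12.0 = 2.4
Dual objective at y_2 = 2.4: reduced costs (-1.8, 6.2), box minimizer x = (12.0, 0.0)
g(y_2) = b*y + (c1 - a1*y)*x1 + (c2 - a2*y)*x2 = 12*2.4 + (-1.8)*12.0 + 6.2*0.0 = 28.8 - 21.6 + 0.0 = 7.2


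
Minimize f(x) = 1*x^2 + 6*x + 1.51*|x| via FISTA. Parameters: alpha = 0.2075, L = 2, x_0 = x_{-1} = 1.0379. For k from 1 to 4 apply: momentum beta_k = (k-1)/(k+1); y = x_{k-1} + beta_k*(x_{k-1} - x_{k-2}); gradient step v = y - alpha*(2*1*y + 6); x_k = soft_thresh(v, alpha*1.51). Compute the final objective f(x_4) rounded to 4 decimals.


FISTA on f(x) = 1*x^2 + 6*x + 1.51*|x|
L = 2, alpha = 0.2075
Iteration 1: beta = 0.0, y = 1.0379 + 0.0*(1.0379 - 1.0379) = 1.0379
  grad(y) = 8.0758, v = y - alpha*grad = -0.6378
  prox(v) = soft_thresh(-0.6378, 0.3133) = -0.3245
Iteration 2: beta = 0.3333, y = -0.3245 + 0.3333*(-0.3245 - 1.0379) = -0.7786
  grad(y) = 4.4427, v = y - alpha*grad = -1.7005
  prox(v) = soft_thresh(-1.7005, 0.3133) = -1.3872
Iteration 3: beta = 0.5, y = -1.3872 + 0.5*(-1.3872 + 0.3245) = -1.9185
  grad(y) = 2.163, v = y - alpha*grad = -2.3673
  prox(v) = soft_thresh(-2.3673, 0.3133) = -2.054
Iteration 4: beta = 0.6, y = -2.054 + 0.6*(-2.054 + 1.3872) = -2.4541
  grad(y) = 1.0918, v = y - alpha*grad = -2.6807
  prox(v) = soft_thresh(-2.6807, 0.3133) = -2.3673
f(x_4) = 1*(-2.3673)^2 + 6*(-2.3673) + 1.51*|-2.3673| = -5.0251


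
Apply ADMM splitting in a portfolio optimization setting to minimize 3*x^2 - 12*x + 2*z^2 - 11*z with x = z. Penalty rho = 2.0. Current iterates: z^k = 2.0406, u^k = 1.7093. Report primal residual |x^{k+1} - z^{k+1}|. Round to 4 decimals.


ADMM iteration with rho = 2.0, z^k = 2.0406, u^k = 1.7093
Step 1: x-update.
Minimize 3*x^2 - 12*x + (2.0/2)*(x - 2.0406 + 1.7093)^2
FOC: (2*3 + 2.0)*x = 12 + 2.0*(2.0406 - 1.7093)
x^{k+1} = 1.5828
Step 2: z-update.
Minimize 2*z^2 - 11*z + (2.0/2)*(1.5828 - z + 1.7093)^2
FOC: (2*2 + 2.0)*z = 11 + 2.0*(1.5828 + 1.7093)
z^{k+1} = 2.9307
Step 3: u-update.
u^{k+1} = 1.7093 + 1.5828 - 2.9307 = 0.3614
Step 4: Primal residual = |1.5828 - 2.9307| = 1.3479


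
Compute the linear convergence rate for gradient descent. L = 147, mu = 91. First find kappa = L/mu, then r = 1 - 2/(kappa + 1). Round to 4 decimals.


Step 1: Compute the condition number.
kappa = L/mu = 147/91 = 1.6154
Step 2: Compute the convergence rate.
r = 1 - 2/(kappa + 1) = 1 - 2*mu/(L + mu) = (L - mu)/(L + mu) = 56/238 = 0.2353


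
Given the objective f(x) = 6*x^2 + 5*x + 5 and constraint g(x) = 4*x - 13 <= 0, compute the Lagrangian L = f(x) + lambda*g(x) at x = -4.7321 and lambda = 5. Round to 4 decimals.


Step 1: Evaluate f(x).
f(-4.7321) = 6*(-4.7321)^2 + 5*(-4.7321) + 5 = 115.6961
Step 2: Evaluate g(x).
g(-4.7321) = 4*-4.7321 - 13 = -31.9284
Step 3: Compute Lagrangian.
L = 115.6961 + 5*-31.9284 = -43.9459


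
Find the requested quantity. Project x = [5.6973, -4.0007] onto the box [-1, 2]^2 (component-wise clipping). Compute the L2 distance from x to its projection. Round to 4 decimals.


Project each component onto [-1, 2].
clip(5.6973) = 2.0, clip(-4.0007) = -1.0
Projection = [2.0, -1.0]
Squared diffs: [13.67, 9.0042]
Distance = sqrt(22.6742) = 4.7617


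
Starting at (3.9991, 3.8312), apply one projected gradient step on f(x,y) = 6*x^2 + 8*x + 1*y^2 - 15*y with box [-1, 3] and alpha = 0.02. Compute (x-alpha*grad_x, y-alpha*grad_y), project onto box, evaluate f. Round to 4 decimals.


Step 1: Compute gradient at (3.9991, 3.8312).
grad_x = 2*6*3.9991 + 8 = 55.9892
grad_y = 2*1*3.8312 - 15 = -7.3376
Step 2: Gradient step.
x_raw = 3.9991 - 0.02*55.9892 = 2.8793
y_raw = 3.8312 - 0.02*-7.3376 = 3.978
Step 3: Project onto [-1, 3].
x_proj = clip(2.8793) = 2.8793
y_proj = clip(3.978) = 3.0
Step 4: Evaluate f.
f(2.8793, 3.0) = 36.7773


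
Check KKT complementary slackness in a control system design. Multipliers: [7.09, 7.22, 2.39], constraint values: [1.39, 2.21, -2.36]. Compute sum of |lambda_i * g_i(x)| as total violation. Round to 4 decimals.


KKT complementary slackness check:
lambda_1 * g_1 = 7.09 * 1.39 = 9.8551
lambda_2 * g_2 = 7.22 * 2.21 = 15.9562
lambda_3 * g_3 = 2.39 * -2.36 = -5.6404
Total violation = 9.8551 + 15.9562 + 5.6404 = 31.4517


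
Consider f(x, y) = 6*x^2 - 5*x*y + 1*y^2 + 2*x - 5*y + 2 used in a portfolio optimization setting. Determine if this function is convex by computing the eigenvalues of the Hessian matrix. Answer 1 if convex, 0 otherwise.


The Hessian of f(x,y) = 6*x^2 - 5*x*y + 1*y^2 + 2*x - 5*y + 2 is:
H = [[12, -5], [-5, 2]]
Trace = 12 + 2 = 14
Determinant = 12*2 - (-5)^2 = -1
Discriminant = (14)^2 - 4*-1 = 200.0
Eigenvalues: lambda_1 = -0.0711, lambda_2 = 14.0711
The function is not convex.

0


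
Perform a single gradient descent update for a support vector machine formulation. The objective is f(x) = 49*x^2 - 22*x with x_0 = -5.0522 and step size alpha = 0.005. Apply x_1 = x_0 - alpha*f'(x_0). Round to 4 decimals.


We compute the gradient at x_0 and apply the update.
f'(x) = 98*x - 22
f'(-5.0522) = 98*-5.0522 - 22 = -517.1156
x_1 = -5.0522 - 0.005*-517.1156 = -2.4666


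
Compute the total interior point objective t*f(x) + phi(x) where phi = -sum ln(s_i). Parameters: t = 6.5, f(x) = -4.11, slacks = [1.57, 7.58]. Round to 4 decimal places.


Step 1: Compute log-barrier.
ln values: [0.4511, 2.0255]
phi = -(0.4511 + 2.0255) = -2.4766
Step 2: Compute augmented objective.
t*f(x) = 6.5*-4.11 = -26.715
Total = -26.715 - 2.4766 = -29.1916


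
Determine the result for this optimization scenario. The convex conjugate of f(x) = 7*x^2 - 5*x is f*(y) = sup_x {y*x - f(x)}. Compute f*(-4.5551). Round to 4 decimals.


f*(y) = sup_x {y*x - a*x^2 - b*x} = sup_x {(y-b)*x - a*x^2}
FOC: (y - b) - 2a*x = 0 => x* = (y - b)/(2a)
x* = (-4.5551 + 5)/(2*7) = 0.0318
f*(-4.5551) = (y-b)^2/(4a) = (-4.5551 + 5)^2/(4*7)
= 0.1979/28 = 0.0071


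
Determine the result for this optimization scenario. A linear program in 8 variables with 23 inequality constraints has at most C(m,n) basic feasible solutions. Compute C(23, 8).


Each vertex corresponds to some choice of n active constraints out of m, so the number of vertices is at most C(m, n) = m! / (n!(m-n)!).
m = 23, n = 8
Numerator: 23 * 22 * 21 * 20 * 19 * 18 * 17 * 16
Denominator: 8! = 40320
C(23, 8) = 490314


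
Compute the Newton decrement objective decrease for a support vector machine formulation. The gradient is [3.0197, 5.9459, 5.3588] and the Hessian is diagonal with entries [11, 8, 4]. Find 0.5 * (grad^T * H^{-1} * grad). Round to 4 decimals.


Step 1: H is diagonal, so H^(-1) * g = [0.2745, 0.7432, 1.3397].
Step 2: g^T H^(-1) g = sum_i g_i^2 / H_ii
  = (3.0197)^2/11 + (5.9459)^2/8 + (5.3588)^2/4
  = 0.829 + 4.4192 + 7.1792 = 12.4274
Step 3: Objective decrease = 0.5 * g^T H^(-1) g = 6.2137


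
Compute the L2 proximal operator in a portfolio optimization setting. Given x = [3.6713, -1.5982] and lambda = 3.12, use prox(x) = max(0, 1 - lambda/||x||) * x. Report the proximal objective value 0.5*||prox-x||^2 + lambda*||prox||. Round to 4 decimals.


Step 1: Compute ||x||.
||x|| = 4.0041
Step 2: Compute scaling factor.
scale = max(0, 1 - 3.12/4.0041) = 0.2208
Step 3: prox(x) = [0.8106, -0.3529]
||prox(x)|| = 0.8841
Step 4: Proximal objective.
0.5*||prox-x||^2 = 4.8672
lambda*||prox|| = 2.7584
Total = 7.6255


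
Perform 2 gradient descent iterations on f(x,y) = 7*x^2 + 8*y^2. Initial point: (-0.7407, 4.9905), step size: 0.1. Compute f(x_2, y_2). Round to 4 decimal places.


Gradient descent on f(x,y) = 7*x^2 + 8*y^2.
Starting point: (-0.7407, 4.9905), alpha = 0.1
Step 1: grad_x = 2*7*-0.7407 = -10.3698, grad_y = 2*8*4.9905 = 79.848
  x_1 = -0.7407 - 0.1*-10.3698 = 0.2963
  y_1 = 4.9905 - 0.1*79.848 = -2.9943
Step 2: grad_x = 2*7*0.2963 = 4.1479, grad_y = 2*8*-2.9943 = -47.9088
  x_2 = 0.2963 - 0.1*4.1479 = -0.1185
  y_2 = -2.9943 - 0.1*-47.9088 = 1.7966
f(-0.1185, 1.7966) = 7*(-0.1185)^2 + 8*1.7966^2 = 25.9199


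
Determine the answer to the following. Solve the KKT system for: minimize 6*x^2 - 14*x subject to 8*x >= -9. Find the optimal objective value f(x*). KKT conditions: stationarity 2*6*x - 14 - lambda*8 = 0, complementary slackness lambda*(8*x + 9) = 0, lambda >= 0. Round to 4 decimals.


Step 1: Try lambda = 0 (constraint inactive).
Stationarity: 2*6*x - 14 = 0
x* = 14/(2*6) = 7/6 = 1.1667 (rounded; the exact value 7/6 is used below)
Check constraint: 8*1.1667 = 9.3336 >= -9 -- satisfied.
Step 2: Compute optimal value.
f(x*) = 6*(7/6)^2 - 14*(7/6) = -8.1667


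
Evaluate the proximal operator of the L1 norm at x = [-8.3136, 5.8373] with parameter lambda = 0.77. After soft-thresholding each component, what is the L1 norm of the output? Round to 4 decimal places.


Soft-thresholding with lambda = 0.77:
prox(-8.3136) = sign(-8.3136)*max(|-8.3136| - 0.77, 0) = -7.5436
prox(5.8373) = sign(5.8373)*max(|5.8373| - 0.77, 0) = 5.0673
prox(x) = [-7.5436, 5.0673]
||prox(x)||_1 = 7.5436 + 5.0673 = 12.6109


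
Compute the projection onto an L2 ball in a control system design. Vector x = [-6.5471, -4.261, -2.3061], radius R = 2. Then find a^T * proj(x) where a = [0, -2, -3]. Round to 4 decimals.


Step 1: Compute ||x|| (intermediates to 6 decimals).
||x|| = sqrt((-6.5471)^2 + (-4.261)^2 + (-2.3061)^2) = 8.14486
Step 2: Project.
Since ||x|| > R, scale = R/||x|| = 2/8.14486 = 0.245554, proj(x) = scale * x
proj(x) = [-1.607667, -1.046306, -0.566272]
Step 3: Dot product.
a^T * proj(x) = 0*(-1.607667) - 2*(-1.046306) - 3*(-0.566272) = 3.7914


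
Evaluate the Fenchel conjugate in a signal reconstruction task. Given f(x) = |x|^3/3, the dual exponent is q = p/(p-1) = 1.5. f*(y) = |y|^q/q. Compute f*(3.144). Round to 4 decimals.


The conjugate exponent q satisfies 1/p + 1/q = 1.
p = 3, so q = 3/(3 - 1) = 1.5
|y|^q = 3.144^1.5 = 5.5747
f*(3.144) = 5.5747 / 1.5 = 3.7165


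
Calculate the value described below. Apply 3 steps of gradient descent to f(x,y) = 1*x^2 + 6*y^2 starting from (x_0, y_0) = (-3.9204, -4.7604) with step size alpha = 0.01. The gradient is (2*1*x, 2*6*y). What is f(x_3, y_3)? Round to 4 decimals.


Gradient descent on f(x,y) = 1*x^2 + 6*y^2.
Starting point: (-3.9204, -4.7604), alpha = 0.01
Step 1: grad_x = 2*1*-3.9204 = -7.8408, grad_y = 2*6*-4.7604 = -57.1248
  x_1 = -3.9204 - 0.01*-7.8408 = -3.842
  y_1 = -4.7604 - 0.01*-57.1248 = -4.1892
Step 2: grad_x = 2*1*-3.842 = -7.684, grad_y = 2*6*-4.1892 = -50.2698
  x_2 = -3.842 - 0.01*-7.684 = -3.7652
  y_2 = -4.1892 - 0.01*-50.2698 = -3.6865
Step 3: grad_x = 2*1*-3.7652 = -7.5303, grad_y = 2*6*-3.6865 = -44.2374
  x_3 = -3.7652 - 0.01*-7.5303 = -3.6898
  y_3 = -3.6865 - 0.01*-44.2374 = -3.2441
f(-3.6898, -3.2441) = 1*(-3.6898)^2 + 6*(-3.2441)^2 = 76.7593


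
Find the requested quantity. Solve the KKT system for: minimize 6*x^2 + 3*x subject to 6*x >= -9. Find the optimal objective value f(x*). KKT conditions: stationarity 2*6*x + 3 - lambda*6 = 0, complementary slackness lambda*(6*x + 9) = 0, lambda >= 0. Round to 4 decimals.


Step 1: Try lambda = 0 (constraint inactive).
Stationarity: 2*6*x + 3 = 0
x* = -3/(2*6) = -0.25
Check constraint: 6*-0.25 = -1.5 >= -9 -- satisfied.
Step 2: Compute optimal value.
f(x*) = 6*(-0.25)^2 + 3*(-0.25) = -0.375


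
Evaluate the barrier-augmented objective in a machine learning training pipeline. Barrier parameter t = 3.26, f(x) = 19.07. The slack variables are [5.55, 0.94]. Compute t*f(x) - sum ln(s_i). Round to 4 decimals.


Step 1: Compute log-barrier.
ln values: [1.7138, -0.0619]
phi = -(1.7138 - 0.0619) = -1.6519
Step 2: Compute augmented objective.
t*f(x) = 3.26*19.07 = 62.1682
Total = 62.1682 - 1.6519 = 60.5163


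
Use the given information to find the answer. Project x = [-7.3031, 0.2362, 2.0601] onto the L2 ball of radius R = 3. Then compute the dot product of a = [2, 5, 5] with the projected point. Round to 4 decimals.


Step 1: Compute ||x|| (intermediates to 6 decimals).
||x|| = sqrt((-7.3031)^2 + 0.2362^2 + 2.0601^2) = 7.591777
Step 2: Project.
Since ||x|| > R, scale = R/||x|| = 3/7.591777 = 0.395164, proj(x) = scale * x
proj(x) = [-2.885922, 0.093338, 0.814077]
Step 3: Dot product.
a^T * proj(x) = 2*(-2.885922) + 5*0.093338 + 5*0.814077 = -1.2348


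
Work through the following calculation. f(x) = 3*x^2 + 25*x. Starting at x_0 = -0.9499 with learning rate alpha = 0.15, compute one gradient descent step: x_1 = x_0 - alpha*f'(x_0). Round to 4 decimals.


We compute the gradient at x_0 and apply the update.
f'(x) = 6*x + 25
f'(-0.9499) = 6*-0.9499 + 25 = 19.3006
x_1 = -0.9499 - 0.15*19.3006 = -3.845


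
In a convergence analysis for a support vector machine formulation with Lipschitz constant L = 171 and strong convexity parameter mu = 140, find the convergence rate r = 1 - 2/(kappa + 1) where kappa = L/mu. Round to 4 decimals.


Step 1: Compute the condition number.
kappa = L/mu = 171/140 = 1.2214
Step 2: Compute the convergence rate.
r = 1 - 2/(kappa + 1) = 1 - 2*mu/(L + mu) = (L - mu)/(L + mu) = 31/311 = 0.0997


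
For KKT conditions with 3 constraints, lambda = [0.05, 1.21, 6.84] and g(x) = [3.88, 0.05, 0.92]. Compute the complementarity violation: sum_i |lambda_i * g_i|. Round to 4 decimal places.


KKT complementary slackness check:
lambda_1 * g_1 = 0.05 * 3.88 = 0.194
lambda_2 * g_2 = 1.21 * 0.05 = 0.0605
lambda_3 * g_3 = 6.84 * 0.92 = 6.2928
Total violation = 0.194 + 0.0605 + 6.2928 = 6.5473


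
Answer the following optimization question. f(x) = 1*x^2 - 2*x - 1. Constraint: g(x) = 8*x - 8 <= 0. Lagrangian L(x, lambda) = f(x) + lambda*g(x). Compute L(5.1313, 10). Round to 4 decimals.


Step 1: Evaluate f(x).
f(5.1313) = 1*5.1313^2 - 2*5.1313 - 1 = 15.0676
Step 2: Evaluate g(x).
g(5.1313) = 8*5.1313 - 8 = 33.0504
Step 3: Compute Lagrangian.
L = 15.0676 + 10*33.0504 = 345.5716


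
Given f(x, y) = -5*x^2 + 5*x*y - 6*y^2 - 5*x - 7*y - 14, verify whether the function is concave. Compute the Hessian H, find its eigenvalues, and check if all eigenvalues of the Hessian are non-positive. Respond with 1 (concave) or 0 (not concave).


The Hessian of f(x,y) = -5*x^2 + 5*x*y - 6*y^2 - 5*x - 7*y - 14 is:
H = [[-10, 5], [5, -12]]
Trace = -10 - 12 = -22
Determinant = -10*-12 - (5)^2 = 95
Discriminant = (-22)^2 - 4*95 = 104.0
Eigenvalues: lambda_1 = -16.099, lambda_2 = -5.901
The function is concave.

1


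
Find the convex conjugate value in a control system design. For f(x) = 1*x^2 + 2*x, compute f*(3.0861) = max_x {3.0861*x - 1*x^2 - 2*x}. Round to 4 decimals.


f*(y) = sup_x {y*x - a*x^2 - b*x} = sup_x {(y-b)*x - a*x^2}
FOC: (y - b) - 2a*x = 0 => x* = (y - b)/(2a)
x* = (3.0861 - 2)/(2*1) = 0.5431
f*(3.0861) = (y-b)^2/(4a) = (3.0861 - 2)^2/(4*1)
= 1.1796/4 = 0.2949


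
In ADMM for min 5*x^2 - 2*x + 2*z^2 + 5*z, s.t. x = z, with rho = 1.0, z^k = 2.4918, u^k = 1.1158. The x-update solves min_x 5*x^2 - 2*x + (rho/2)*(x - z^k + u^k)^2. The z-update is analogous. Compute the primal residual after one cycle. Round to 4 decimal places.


ADMM iteration with rho = 1.0, z^k = 2.4918, u^k = 1.1158
Step 1: x-update.
Minimize 5*x^2 - 2*x + (1.0/2)*(x - 2.4918 + 1.1158)^2
FOC: (2*5 + 1.0)*x = 2 + 1.0*(2.4918 - 1.1158)
x^{k+1} = 0.3069
Step 2: z-update.
Minimize 2*z^2 + 5*z + (1.0/2)*(0.3069 - z + 1.1158)^2
FOC: (2*2 + 1.0)*z = -5 + 1.0*(0.3069 + 1.1158)
z^{k+1} = -0.7155
Step 3: u-update.
u^{k+1} = 1.1158 + 0.3069 + 0.7155 = 2.1382
Step 4: Primal residual = |0.3069 + 0.7155| = 1.0224


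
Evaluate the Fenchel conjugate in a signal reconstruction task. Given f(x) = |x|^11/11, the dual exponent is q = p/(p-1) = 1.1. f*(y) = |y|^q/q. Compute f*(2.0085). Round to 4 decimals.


The conjugate exponent q satisfies 1/p + 1/q = 1.
p = 11, so q = 11/(11 - 1) = 1.1
|y|^q = 2.0085^1.1 = 2.1536
f*(2.0085) = 2.1536 / 1.1 = 1.9578


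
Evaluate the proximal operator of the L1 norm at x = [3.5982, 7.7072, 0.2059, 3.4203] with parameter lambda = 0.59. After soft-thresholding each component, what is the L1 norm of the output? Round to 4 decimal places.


Soft-thresholding with lambda = 0.59:
prox(3.5982) = sign(3.5982)*max(|3.5982| - 0.59, 0) = 3.0082
prox(7.7072) = sign(7.7072)*max(|7.7072| - 0.59, 0) = 7.1172
prox(0.2059) = sign(0.2059)*max(|0.2059| - 0.59, 0) = 0.0
prox(3.4203) = sign(3.4203)*max(|3.4203| - 0.59, 0) = 2.8303
prox(x) = [3.0082, 7.1172, 0.0, 2.8303]
||prox(x)||_1 = 3.0082 + 7.1172 + 0.0 + 2.8303 = 12.9557


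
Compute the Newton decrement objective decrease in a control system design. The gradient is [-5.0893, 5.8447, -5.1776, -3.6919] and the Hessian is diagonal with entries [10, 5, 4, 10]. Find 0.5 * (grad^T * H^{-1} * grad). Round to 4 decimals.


Step 1: H is diagonal, so H^(-1) * g = [-0.5089, 1.1689, -1.2944, -0.3692].
Step 2: g^T H^(-1) g = sum_i g_i^2 / H_ii
  = (-5.0893)^2/10 + (5.8447)^2/5 + (-5.1776)^2/4 + (-3.6919)^2/10
  = 2.5901 + 6.8321 + 6.7019 + 1.363 = 17.4871
Step 3: Objective decrease = 0.5 * g^T H^(-1) g = 8.7435


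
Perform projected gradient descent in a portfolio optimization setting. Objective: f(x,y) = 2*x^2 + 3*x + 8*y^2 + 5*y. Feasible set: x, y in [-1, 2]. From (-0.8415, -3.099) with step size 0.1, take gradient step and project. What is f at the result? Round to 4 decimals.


Step 1: Compute gradient at (-0.8415, -3.099).
grad_x = 2*2*-0.8415 + 3 = -0.366
grad_y = 2*8*-3.099 + 5 = -44.584
Step 2: Gradient step.
x_raw = -0.8415 - 0.1*-0.366 = -0.8049
y_raw = -3.099 - 0.1*-44.584 = 1.3594
Step 3: Project onto [-1, 2].
x_proj = clip(-0.8049) = -0.8049
y_proj = clip(1.3594) = 1.3594
Step 4: Evaluate f.
f(-0.8049, 1.3594) = 20.4618


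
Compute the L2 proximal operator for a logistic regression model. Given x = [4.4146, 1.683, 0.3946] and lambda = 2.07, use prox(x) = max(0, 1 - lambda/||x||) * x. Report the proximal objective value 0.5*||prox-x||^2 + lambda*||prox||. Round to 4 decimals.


Step 1: Compute ||x||.
||x|| = 4.741
Step 2: Compute scaling factor.
scale = max(0, 1 - 2.07/4.741) = 0.5634
Step 3: prox(x) = [2.4871, 0.9482, 0.2223]
||prox(x)|| = 2.671
Step 4: Proximal objective.
0.5*||prox-x||^2 = 2.1425
lambda*||prox|| = 5.529
Total = 7.6714


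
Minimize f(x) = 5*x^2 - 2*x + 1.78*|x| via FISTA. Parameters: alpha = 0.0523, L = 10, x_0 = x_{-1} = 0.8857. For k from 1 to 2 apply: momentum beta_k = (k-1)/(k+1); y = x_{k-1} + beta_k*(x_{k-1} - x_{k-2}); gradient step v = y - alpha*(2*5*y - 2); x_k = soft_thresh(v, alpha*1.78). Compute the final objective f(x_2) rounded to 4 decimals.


FISTA on f(x) = 5*x^2 - 2*x + 1.78*|x|
L = 10, alpha = 0.0523
Iteration 1: beta = 0.0, y = 0.8857 + 0.0*(0.8857 - 0.8857) = 0.8857
  grad(y) = 6.857, v = y - alpha*grad = 0.5271
  prox(v) = soft_thresh(0.5271, 0.0931) = 0.434
Iteration 2: beta = 0.3333, y = 0.434 + 0.3333*(0.434 - 0.8857) = 0.2834
  grad(y) = 0.8341, v = y - alpha*grad = 0.2398
  prox(v) = soft_thresh(0.2398, 0.0931) = 0.1467
f(x_2) = 5*0.1467^2 - 2*0.1467 + 1.78*|0.1467| = 0.0753


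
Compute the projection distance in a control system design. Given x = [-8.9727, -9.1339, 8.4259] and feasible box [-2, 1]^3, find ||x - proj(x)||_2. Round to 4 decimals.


Project each component onto [-2, 1].
clip(-8.9727) = -2.0, clip(-9.1339) = -2.0, clip(8.4259) = 1.0
Projection = [-2.0, -2.0, 1.0]
Squared diffs: [48.6185, 50.8925, 55.144]
Distance = sqrt(154.655) = 12.436


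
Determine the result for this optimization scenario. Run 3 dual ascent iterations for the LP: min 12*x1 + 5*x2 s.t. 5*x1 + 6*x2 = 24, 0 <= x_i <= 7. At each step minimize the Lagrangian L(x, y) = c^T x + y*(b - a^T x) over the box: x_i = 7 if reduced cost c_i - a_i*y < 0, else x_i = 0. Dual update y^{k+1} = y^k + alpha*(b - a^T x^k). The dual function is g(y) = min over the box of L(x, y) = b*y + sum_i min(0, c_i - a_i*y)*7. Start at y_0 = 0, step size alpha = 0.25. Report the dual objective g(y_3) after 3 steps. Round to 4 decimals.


Dual ascent for LP: min 12*x1 + 5*x2, 5*x1 + 6*x2 = 24, 0 <= x_i <= 7
Step 1: y^k = 0.0, reduced costs: (12.0, 5.0)
  x^k = (0.0, 0.0), subgradient = b - a^T x = 24.0
  y^{k+1} = 0.0 + 0.25*24.0 = 6.0
Step 2: y^k = 6.0, reduced costs: (-18.0, -31.0)
  x^k = (7.0, 7.0), subgradient = b - a^T x = -53.0
  y^{k+1} = 6.0 + 0.25*-53.0 = -7.25
Step 3: y^k = -7.25, reduced costs: (48.25, 48.5)
  x^k = (0.0, 0.0), subgradient = b - a^T x = 24.0
  y^{k+1} = -7.25 + 0.25*24.0 = -1.25
Dual objective at y_3 = -1.25: reduced costs (18.25, 12.5), box minimizer x = (0.0, 0.0)
g(y_3) = b*y + (c1 - a1*y)*x1 + (c2 - a2*y)*x2 = 24*(-1.25) + 18.25*0.0 + 12.5*0.0 = -30.0 + 0.0 + 0.0 = -30.0
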